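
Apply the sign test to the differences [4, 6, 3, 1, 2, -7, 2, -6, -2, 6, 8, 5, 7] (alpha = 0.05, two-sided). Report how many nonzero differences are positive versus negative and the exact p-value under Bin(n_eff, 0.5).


Step 1: Discard zero differences. Original n = 13; n_eff = number of nonzero differences = 13.
Nonzero differences (with sign): +4, +6, +3, +1, +2, -7, +2, -6, -2, +6, +8, +5, +7
Step 2: Count signs: positive = 10, negative = 3.
Step 3: Under H0: P(positive) = 0.5, so the number of positives S ~ Bin(13, 0.5).
Step 4: Two-sided exact p-value = sum of Bin(13,0.5) probabilities at or below the observed probability = 0.092285.
Step 5: alpha = 0.05. fail to reject H0.

n_eff = 13, pos = 10, neg = 3, p = 0.092285, fail to reject H0.


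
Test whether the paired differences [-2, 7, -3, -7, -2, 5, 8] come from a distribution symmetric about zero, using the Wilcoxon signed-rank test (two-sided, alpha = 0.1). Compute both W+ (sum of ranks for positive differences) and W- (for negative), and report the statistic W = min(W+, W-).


Step 1: Drop any zero differences (none here) and take |d_i|.
|d| = [2, 7, 3, 7, 2, 5, 8]
Step 2: Midrank |d_i| (ties get averaged ranks).
ranks: |2|->1.5, |7|->5.5, |3|->3, |7|->5.5, |2|->1.5, |5|->4, |8|->7
Step 3: Attach original signs; sum ranks with positive sign and with negative sign.
W+ = 5.5 + 4 + 7 = 16.5
W- = 1.5 + 3 + 5.5 + 1.5 = 11.5
(Check: W+ + W- = 28 should equal n(n+1)/2 = 28.)
Step 4: Test statistic W = min(W+, W-) = 11.5.
Step 5: Ties in |d|, so use the tie-corrected normal approximation.
        E[W] = n(n+1)/4 = 7*8/4 = 14.
        Tie groups: |d|=2 (t=2), |d|=7 (t=2); sum(t^3 - t) = 12.
        Var[W] = n(n+1)(2n+1)/24 - sum(t^3-t)/48 = 840/24 - 12/48 = 34.75.
        z = (W - E[W]) / sqrt(Var[W]) = (11.5 - 14) / 5.8949 = -0.4241.
        Two-sided p = 2*Phi(z) = 0.671497.
Step 6: alpha = 0.1. fail to reject H0.

W+ = 16.5, W- = 11.5, W = min = 11.5, p = 0.671497, fail to reject H0.


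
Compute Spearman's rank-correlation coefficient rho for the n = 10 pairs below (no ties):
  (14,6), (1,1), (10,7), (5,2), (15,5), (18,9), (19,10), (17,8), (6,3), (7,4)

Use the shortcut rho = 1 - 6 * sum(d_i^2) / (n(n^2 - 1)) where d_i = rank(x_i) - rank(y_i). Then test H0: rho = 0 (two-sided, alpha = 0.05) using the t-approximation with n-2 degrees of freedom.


Step 1: Rank x and y separately (midranks; no ties here).
rank(x): 14->6, 1->1, 10->5, 5->2, 15->7, 18->9, 19->10, 17->8, 6->3, 7->4
rank(y): 6->6, 1->1, 7->7, 2->2, 5->5, 9->9, 10->10, 8->8, 3->3, 4->4
Step 2: d_i = R_x(i) - R_y(i); compute d_i^2.
  (6-6)^2=0, (1-1)^2=0, (5-7)^2=4, (2-2)^2=0, (7-5)^2=4, (9-9)^2=0, (10-10)^2=0, (8-8)^2=0, (3-3)^2=0, (4-4)^2=0
sum(d^2) = 8.
Step 3: rho = 1 - 6*8 / (10*(10^2 - 1)) = 1 - 48/990 = 0.951515.
Step 4: Under H0, t = rho * sqrt((n-2)/(1-rho^2)) = 8.7493 ~ t(8).
Step 5: Two-sided p-value from the t-distribution with 8 df = 0.000023.
Step 6: alpha = 0.05. reject H0.

rho = 0.9515, p = 0.000023, reject H0 at alpha = 0.05.


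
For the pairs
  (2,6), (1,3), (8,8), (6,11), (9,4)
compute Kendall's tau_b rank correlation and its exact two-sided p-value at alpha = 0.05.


Step 1: Enumerate the 10 unordered pairs (i,j) with i<j and classify each by sign(x_j-x_i) * sign(y_j-y_i).
  (1,2):dx=-1,dy=-3->C; (1,3):dx=+6,dy=+2->C; (1,4):dx=+4,dy=+5->C; (1,5):dx=+7,dy=-2->D
  (2,3):dx=+7,dy=+5->C; (2,4):dx=+5,dy=+8->C; (2,5):dx=+8,dy=+1->C; (3,4):dx=-2,dy=+3->D
  (3,5):dx=+1,dy=-4->D; (4,5):dx=+3,dy=-7->D
Step 2: C = 6, D = 4, total pairs = 10.
Step 3: tau = (C - D)/(n(n-1)/2) = (6 - 4)/10 = 0.200000.
Step 4: Exact two-sided p-value (enumerate n! = 120 permutations of y under H0): p = 0.816667.
Step 5: alpha = 0.05. fail to reject H0.

tau_b = 0.2000 (C=6, D=4), p = 0.816667, fail to reject H0.


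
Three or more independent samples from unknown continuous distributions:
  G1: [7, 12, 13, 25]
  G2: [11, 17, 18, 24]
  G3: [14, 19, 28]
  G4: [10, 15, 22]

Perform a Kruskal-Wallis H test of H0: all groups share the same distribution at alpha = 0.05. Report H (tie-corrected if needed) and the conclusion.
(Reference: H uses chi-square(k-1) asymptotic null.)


Step 1: Combine all N = 14 observations and assign midranks.
sorted (value, group, rank): (7,G1,1), (10,G4,2), (11,G2,3), (12,G1,4), (13,G1,5), (14,G3,6), (15,G4,7), (17,G2,8), (18,G2,9), (19,G3,10), (22,G4,11), (24,G2,12), (25,G1,13), (28,G3,14)
Step 2: Sum ranks within each group.
R_1 = 23 (n_1 = 4)
R_2 = 32 (n_2 = 4)
R_3 = 30 (n_3 = 3)
R_4 = 20 (n_4 = 3)
Step 3: H = 12/(N(N+1)) * sum(R_i^2/n_i) - 3(N+1)
     = 12/(14*15) * (23^2/4 + 32^2/4 + 30^2/3 + 20^2/3) - 3*15
     = 0.057143 * 821.583 - 45
     = 1.947619.
Step 4: No ties, so H is used without correction.
Step 5: Under H0, H ~ chi^2(3); p-value = 0.583349.
Step 6: alpha = 0.05. fail to reject H0.

H = 1.9476, df = 3, p = 0.583349, fail to reject H0.


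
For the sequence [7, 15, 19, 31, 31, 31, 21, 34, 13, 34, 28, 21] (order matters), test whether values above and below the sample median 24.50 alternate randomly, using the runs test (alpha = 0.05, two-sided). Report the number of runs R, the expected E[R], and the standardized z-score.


Step 1: Compute median = 24.50; label A = above, B = below.
Labels in order: BBBAAABABAAB  (n_A = 6, n_B = 6)
Step 2: Count runs R = 7.
Step 3: Under H0 (random ordering), E[R] = 2*n_A*n_B/(n_A+n_B) + 1 = 2*6*6/12 + 1 = 7.0000.
        Var[R] = 2*n_A*n_B*(2*n_A*n_B - n_A - n_B) / ((n_A+n_B)^2 * (n_A+n_B-1)) = 4320/1584 = 2.7273.
        SD[R] = 1.6514.
Step 4: R = E[R], so z = 0 with no continuity correction.
Step 5: Two-sided p-value via normal approximation = 2*(1 - Phi(|z|)) = 1.000000.
Step 6: alpha = 0.05. fail to reject H0.

R = 7, z = 0.0000, p = 1.000000, fail to reject H0.


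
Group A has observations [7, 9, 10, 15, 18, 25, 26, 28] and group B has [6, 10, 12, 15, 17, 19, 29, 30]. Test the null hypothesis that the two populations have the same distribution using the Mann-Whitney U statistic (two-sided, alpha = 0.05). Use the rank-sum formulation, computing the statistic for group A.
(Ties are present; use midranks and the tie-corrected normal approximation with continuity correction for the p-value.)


Step 1: Combine and sort all 16 observations; assign midranks.
sorted (value, group): (6,Y), (7,X), (9,X), (10,X), (10,Y), (12,Y), (15,X), (15,Y), (17,Y), (18,X), (19,Y), (25,X), (26,X), (28,X), (29,Y), (30,Y)
ranks: 6->1, 7->2, 9->3, 10->4.5, 10->4.5, 12->6, 15->7.5, 15->7.5, 17->9, 18->10, 19->11, 25->12, 26->13, 28->14, 29->15, 30->16
Step 2: Rank sum for X: R1 = 2 + 3 + 4.5 + 7.5 + 10 + 12 + 13 + 14 = 66.
Step 3: U_X = R1 - n1(n1+1)/2 = 66 - 8*9/2 = 66 - 36 = 30.
       U_Y = n1*n2 - U_X = 64 - 30 = 34.
Step 4: Ties are present, so use the tie-corrected normal approximation (with continuity correction) for the p-value.
Step 5: p-value = 0.874643; compare to alpha = 0.05. fail to reject H0.

U_X = 30, p = 0.874643, fail to reject H0 at alpha = 0.05.


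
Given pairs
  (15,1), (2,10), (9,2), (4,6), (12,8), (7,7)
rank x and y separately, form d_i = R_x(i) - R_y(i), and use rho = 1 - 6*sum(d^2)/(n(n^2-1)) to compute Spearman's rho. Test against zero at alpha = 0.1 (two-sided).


Step 1: Rank x and y separately (midranks; no ties here).
rank(x): 15->6, 2->1, 9->4, 4->2, 12->5, 7->3
rank(y): 1->1, 10->6, 2->2, 6->3, 8->5, 7->4
Step 2: d_i = R_x(i) - R_y(i); compute d_i^2.
  (6-1)^2=25, (1-6)^2=25, (4-2)^2=4, (2-3)^2=1, (5-5)^2=0, (3-4)^2=1
sum(d^2) = 56.
Step 3: rho = 1 - 6*56 / (6*(6^2 - 1)) = 1 - 336/210 = -0.600000.
Step 4: Under H0, t = rho * sqrt((n-2)/(1-rho^2)) = -1.5000 ~ t(4).
Step 5: Two-sided p-value from the t-distribution with 4 df = 0.208000.
Step 6: alpha = 0.1. fail to reject H0.

rho = -0.6000, p = 0.208000, fail to reject H0 at alpha = 0.1.


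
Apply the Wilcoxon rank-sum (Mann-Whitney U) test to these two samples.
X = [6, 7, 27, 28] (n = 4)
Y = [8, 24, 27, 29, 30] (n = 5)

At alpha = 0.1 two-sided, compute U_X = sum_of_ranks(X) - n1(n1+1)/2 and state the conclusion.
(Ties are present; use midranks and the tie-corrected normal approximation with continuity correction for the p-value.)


Step 1: Combine and sort all 9 observations; assign midranks.
sorted (value, group): (6,X), (7,X), (8,Y), (24,Y), (27,X), (27,Y), (28,X), (29,Y), (30,Y)
ranks: 6->1, 7->2, 8->3, 24->4, 27->5.5, 27->5.5, 28->7, 29->8, 30->9
Step 2: Rank sum for X: R1 = 1 + 2 + 5.5 + 7 = 15.5.
Step 3: U_X = R1 - n1(n1+1)/2 = 15.5 - 4*5/2 = 15.5 - 10 = 5.5.
       U_Y = n1*n2 - U_X = 20 - 5.5 = 14.5.
Step 4: Ties are present, so use the tie-corrected normal approximation (with continuity correction) for the p-value.
Step 5: p-value = 0.325163; compare to alpha = 0.1. fail to reject H0.

U_X = 5.5, p = 0.325163, fail to reject H0 at alpha = 0.1.


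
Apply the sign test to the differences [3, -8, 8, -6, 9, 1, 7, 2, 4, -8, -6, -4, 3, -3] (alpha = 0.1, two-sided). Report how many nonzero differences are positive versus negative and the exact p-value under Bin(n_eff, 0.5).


Step 1: Discard zero differences. Original n = 14; n_eff = number of nonzero differences = 14.
Nonzero differences (with sign): +3, -8, +8, -6, +9, +1, +7, +2, +4, -8, -6, -4, +3, -3
Step 2: Count signs: positive = 8, negative = 6.
Step 3: Under H0: P(positive) = 0.5, so the number of positives S ~ Bin(14, 0.5).
Step 4: Two-sided exact p-value = sum of Bin(14,0.5) probabilities at or below the observed probability = 0.790527.
Step 5: alpha = 0.1. fail to reject H0.

n_eff = 14, pos = 8, neg = 6, p = 0.790527, fail to reject H0.


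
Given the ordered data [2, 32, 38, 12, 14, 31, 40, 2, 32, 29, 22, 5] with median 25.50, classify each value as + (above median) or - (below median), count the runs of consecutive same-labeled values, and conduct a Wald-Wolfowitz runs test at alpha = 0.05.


Step 1: Compute median = 25.50; label A = above, B = below.
Labels in order: BAABBAABAABB  (n_A = 6, n_B = 6)
Step 2: Count runs R = 7.
Step 3: Under H0 (random ordering), E[R] = 2*n_A*n_B/(n_A+n_B) + 1 = 2*6*6/12 + 1 = 7.0000.
        Var[R] = 2*n_A*n_B*(2*n_A*n_B - n_A - n_B) / ((n_A+n_B)^2 * (n_A+n_B-1)) = 4320/1584 = 2.7273.
        SD[R] = 1.6514.
Step 4: R = E[R], so z = 0 with no continuity correction.
Step 5: Two-sided p-value via normal approximation = 2*(1 - Phi(|z|)) = 1.000000.
Step 6: alpha = 0.05. fail to reject H0.

R = 7, z = 0.0000, p = 1.000000, fail to reject H0.


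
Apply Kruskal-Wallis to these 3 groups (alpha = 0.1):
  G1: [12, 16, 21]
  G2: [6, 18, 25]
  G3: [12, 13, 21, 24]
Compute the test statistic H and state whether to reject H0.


Step 1: Combine all N = 10 observations and assign midranks.
sorted (value, group, rank): (6,G2,1), (12,G1,2.5), (12,G3,2.5), (13,G3,4), (16,G1,5), (18,G2,6), (21,G1,7.5), (21,G3,7.5), (24,G3,9), (25,G2,10)
Step 2: Sum ranks within each group.
R_1 = 15 (n_1 = 3)
R_2 = 17 (n_2 = 3)
R_3 = 23 (n_3 = 4)
Step 3: H = 12/(N(N+1)) * sum(R_i^2/n_i) - 3(N+1)
     = 12/(10*11) * (15^2/3 + 17^2/3 + 23^2/4) - 3*11
     = 0.109091 * 303.583 - 33
     = 0.118182.
Step 4: Ties present; correction factor C = 1 - 12/(10^3 - 10) = 0.987879. Corrected H = 0.118182 / 0.987879 = 0.119632.
Step 5: Under H0, H ~ chi^2(2); p-value = 0.941938.
Step 6: alpha = 0.1. fail to reject H0.

H = 0.1196, df = 2, p = 0.941938, fail to reject H0.


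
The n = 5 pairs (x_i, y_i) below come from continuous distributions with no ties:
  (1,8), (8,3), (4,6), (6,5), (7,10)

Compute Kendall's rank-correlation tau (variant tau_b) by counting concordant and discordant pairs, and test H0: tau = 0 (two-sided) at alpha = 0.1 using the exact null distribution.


Step 1: Enumerate the 10 unordered pairs (i,j) with i<j and classify each by sign(x_j-x_i) * sign(y_j-y_i).
  (1,2):dx=+7,dy=-5->D; (1,3):dx=+3,dy=-2->D; (1,4):dx=+5,dy=-3->D; (1,5):dx=+6,dy=+2->C
  (2,3):dx=-4,dy=+3->D; (2,4):dx=-2,dy=+2->D; (2,5):dx=-1,dy=+7->D; (3,4):dx=+2,dy=-1->D
  (3,5):dx=+3,dy=+4->C; (4,5):dx=+1,dy=+5->C
Step 2: C = 3, D = 7, total pairs = 10.
Step 3: tau = (C - D)/(n(n-1)/2) = (3 - 7)/10 = -0.400000.
Step 4: Exact two-sided p-value (enumerate n! = 120 permutations of y under H0): p = 0.483333.
Step 5: alpha = 0.1. fail to reject H0.

tau_b = -0.4000 (C=3, D=7), p = 0.483333, fail to reject H0.


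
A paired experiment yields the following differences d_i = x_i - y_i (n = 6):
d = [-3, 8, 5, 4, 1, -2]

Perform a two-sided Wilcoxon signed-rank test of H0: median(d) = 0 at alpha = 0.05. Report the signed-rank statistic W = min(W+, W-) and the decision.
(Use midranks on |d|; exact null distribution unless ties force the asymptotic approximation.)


Step 1: Drop any zero differences (none here) and take |d_i|.
|d| = [3, 8, 5, 4, 1, 2]
Step 2: Midrank |d_i| (ties get averaged ranks).
ranks: |3|->3, |8|->6, |5|->5, |4|->4, |1|->1, |2|->2
Step 3: Attach original signs; sum ranks with positive sign and with negative sign.
W+ = 6 + 5 + 4 + 1 = 16
W- = 3 + 2 = 5
(Check: W+ + W- = 21 should equal n(n+1)/2 = 21.)
Step 4: Test statistic W = min(W+, W-) = 5.
Step 5: No ties, so the exact null distribution over the 2^6 = 64 sign assignments gives the two-sided p-value = 0.312500.
Step 6: alpha = 0.05. fail to reject H0.

W+ = 16, W- = 5, W = min = 5, p = 0.312500, fail to reject H0.


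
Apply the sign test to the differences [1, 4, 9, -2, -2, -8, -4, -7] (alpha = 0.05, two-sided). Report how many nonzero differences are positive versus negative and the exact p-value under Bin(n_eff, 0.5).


Step 1: Discard zero differences. Original n = 8; n_eff = number of nonzero differences = 8.
Nonzero differences (with sign): +1, +4, +9, -2, -2, -8, -4, -7
Step 2: Count signs: positive = 3, negative = 5.
Step 3: Under H0: P(positive) = 0.5, so the number of positives S ~ Bin(8, 0.5).
Step 4: Two-sided exact p-value = sum of Bin(8,0.5) probabilities at or below the observed probability = 0.726562.
Step 5: alpha = 0.05. fail to reject H0.

n_eff = 8, pos = 3, neg = 5, p = 0.726562, fail to reject H0.


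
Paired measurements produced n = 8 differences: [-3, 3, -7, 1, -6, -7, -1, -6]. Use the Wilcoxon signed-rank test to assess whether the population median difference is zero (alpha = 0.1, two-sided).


Step 1: Drop any zero differences (none here) and take |d_i|.
|d| = [3, 3, 7, 1, 6, 7, 1, 6]
Step 2: Midrank |d_i| (ties get averaged ranks).
ranks: |3|->3.5, |3|->3.5, |7|->7.5, |1|->1.5, |6|->5.5, |7|->7.5, |1|->1.5, |6|->5.5
Step 3: Attach original signs; sum ranks with positive sign and with negative sign.
W+ = 3.5 + 1.5 = 5
W- = 3.5 + 7.5 + 5.5 + 7.5 + 1.5 + 5.5 = 31
(Check: W+ + W- = 36 should equal n(n+1)/2 = 36.)
Step 4: Test statistic W = min(W+, W-) = 5.
Step 5: Ties in |d|, so use the tie-corrected normal approximation.
        E[W] = n(n+1)/4 = 8*9/4 = 18.
        Tie groups: |d|=1 (t=2), |d|=3 (t=2), |d|=6 (t=2), |d|=7 (t=2); sum(t^3 - t) = 24.
        Var[W] = n(n+1)(2n+1)/24 - sum(t^3-t)/48 = 1224/24 - 24/48 = 50.5.
        z = (W - E[W]) / sqrt(Var[W]) = (5 - 18) / 7.1063 = -1.8294.
        Two-sided p = 2*Phi(z) = 0.067347.
Step 6: alpha = 0.1. reject H0.

W+ = 5, W- = 31, W = min = 5, p = 0.067347, reject H0.


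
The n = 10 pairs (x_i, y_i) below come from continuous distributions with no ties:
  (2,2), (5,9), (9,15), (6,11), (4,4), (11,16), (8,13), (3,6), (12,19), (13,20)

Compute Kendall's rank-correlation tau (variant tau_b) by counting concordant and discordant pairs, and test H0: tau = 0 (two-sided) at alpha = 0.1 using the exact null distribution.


Step 1: Enumerate the 45 unordered pairs (i,j) with i<j and classify each by sign(x_j-x_i) * sign(y_j-y_i).
  (1,2):dx=+3,dy=+7->C; (1,3):dx=+7,dy=+13->C; (1,4):dx=+4,dy=+9->C; (1,5):dx=+2,dy=+2->C
  (1,6):dx=+9,dy=+14->C; (1,7):dx=+6,dy=+11->C; (1,8):dx=+1,dy=+4->C; (1,9):dx=+10,dy=+17->C
  (1,10):dx=+11,dy=+18->C; (2,3):dx=+4,dy=+6->C; (2,4):dx=+1,dy=+2->C; (2,5):dx=-1,dy=-5->C
  (2,6):dx=+6,dy=+7->C; (2,7):dx=+3,dy=+4->C; (2,8):dx=-2,dy=-3->C; (2,9):dx=+7,dy=+10->C
  (2,10):dx=+8,dy=+11->C; (3,4):dx=-3,dy=-4->C; (3,5):dx=-5,dy=-11->C; (3,6):dx=+2,dy=+1->C
  (3,7):dx=-1,dy=-2->C; (3,8):dx=-6,dy=-9->C; (3,9):dx=+3,dy=+4->C; (3,10):dx=+4,dy=+5->C
  (4,5):dx=-2,dy=-7->C; (4,6):dx=+5,dy=+5->C; (4,7):dx=+2,dy=+2->C; (4,8):dx=-3,dy=-5->C
  (4,9):dx=+6,dy=+8->C; (4,10):dx=+7,dy=+9->C; (5,6):dx=+7,dy=+12->C; (5,7):dx=+4,dy=+9->C
  (5,8):dx=-1,dy=+2->D; (5,9):dx=+8,dy=+15->C; (5,10):dx=+9,dy=+16->C; (6,7):dx=-3,dy=-3->C
  (6,8):dx=-8,dy=-10->C; (6,9):dx=+1,dy=+3->C; (6,10):dx=+2,dy=+4->C; (7,8):dx=-5,dy=-7->C
  (7,9):dx=+4,dy=+6->C; (7,10):dx=+5,dy=+7->C; (8,9):dx=+9,dy=+13->C; (8,10):dx=+10,dy=+14->C
  (9,10):dx=+1,dy=+1->C
Step 2: C = 44, D = 1, total pairs = 45.
Step 3: tau = (C - D)/(n(n-1)/2) = (44 - 1)/45 = 0.955556.
Step 4: Exact two-sided p-value (enumerate n! = 3628800 permutations of y under H0): p = 0.000006.
Step 5: alpha = 0.1. reject H0.

tau_b = 0.9556 (C=44, D=1), p = 0.000006, reject H0.


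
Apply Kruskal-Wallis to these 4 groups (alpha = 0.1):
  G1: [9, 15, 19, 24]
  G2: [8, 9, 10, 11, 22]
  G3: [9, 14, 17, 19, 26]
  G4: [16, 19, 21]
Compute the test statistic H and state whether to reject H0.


Step 1: Combine all N = 17 observations and assign midranks.
sorted (value, group, rank): (8,G2,1), (9,G1,3), (9,G2,3), (9,G3,3), (10,G2,5), (11,G2,6), (14,G3,7), (15,G1,8), (16,G4,9), (17,G3,10), (19,G1,12), (19,G3,12), (19,G4,12), (21,G4,14), (22,G2,15), (24,G1,16), (26,G3,17)
Step 2: Sum ranks within each group.
R_1 = 39 (n_1 = 4)
R_2 = 30 (n_2 = 5)
R_3 = 49 (n_3 = 5)
R_4 = 35 (n_4 = 3)
Step 3: H = 12/(N(N+1)) * sum(R_i^2/n_i) - 3(N+1)
     = 12/(17*18) * (39^2/4 + 30^2/5 + 49^2/5 + 35^2/3) - 3*18
     = 0.039216 * 1448.78 - 54
     = 2.815033.
Step 4: Ties present; correction factor C = 1 - 48/(17^3 - 17) = 0.990196. Corrected H = 2.815033 / 0.990196 = 2.842904.
Step 5: Under H0, H ~ chi^2(3); p-value = 0.416486.
Step 6: alpha = 0.1. fail to reject H0.

H = 2.8429, df = 3, p = 0.416486, fail to reject H0.


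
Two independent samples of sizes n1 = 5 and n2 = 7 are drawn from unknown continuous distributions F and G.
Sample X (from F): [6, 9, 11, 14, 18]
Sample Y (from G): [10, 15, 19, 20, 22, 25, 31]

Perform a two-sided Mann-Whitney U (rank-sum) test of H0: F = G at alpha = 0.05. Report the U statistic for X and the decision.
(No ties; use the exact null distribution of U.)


Step 1: Combine and sort all 12 observations; assign midranks.
sorted (value, group): (6,X), (9,X), (10,Y), (11,X), (14,X), (15,Y), (18,X), (19,Y), (20,Y), (22,Y), (25,Y), (31,Y)
ranks: 6->1, 9->2, 10->3, 11->4, 14->5, 15->6, 18->7, 19->8, 20->9, 22->10, 25->11, 31->12
Step 2: Rank sum for X: R1 = 1 + 2 + 4 + 5 + 7 = 19.
Step 3: U_X = R1 - n1(n1+1)/2 = 19 - 5*6/2 = 19 - 15 = 4.
       U_Y = n1*n2 - U_X = 35 - 4 = 31.
Step 4: No ties, so the exact null distribution of U (based on enumerating the C(12,5) = 792 equally likely rank assignments) gives the two-sided p-value.
Step 5: p-value = 0.030303; compare to alpha = 0.05. reject H0.

U_X = 4, p = 0.030303, reject H0 at alpha = 0.05.


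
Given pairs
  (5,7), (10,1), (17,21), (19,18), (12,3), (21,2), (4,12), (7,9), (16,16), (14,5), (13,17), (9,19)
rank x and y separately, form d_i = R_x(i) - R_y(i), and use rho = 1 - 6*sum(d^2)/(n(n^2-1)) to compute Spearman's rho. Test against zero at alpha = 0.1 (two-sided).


Step 1: Rank x and y separately (midranks; no ties here).
rank(x): 5->2, 10->5, 17->10, 19->11, 12->6, 21->12, 4->1, 7->3, 16->9, 14->8, 13->7, 9->4
rank(y): 7->5, 1->1, 21->12, 18->10, 3->3, 2->2, 12->7, 9->6, 16->8, 5->4, 17->9, 19->11
Step 2: d_i = R_x(i) - R_y(i); compute d_i^2.
  (2-5)^2=9, (5-1)^2=16, (10-12)^2=4, (11-10)^2=1, (6-3)^2=9, (12-2)^2=100, (1-7)^2=36, (3-6)^2=9, (9-8)^2=1, (8-4)^2=16, (7-9)^2=4, (4-11)^2=49
sum(d^2) = 254.
Step 3: rho = 1 - 6*254 / (12*(12^2 - 1)) = 1 - 1524/1716 = 0.111888.
Step 4: Under H0, t = rho * sqrt((n-2)/(1-rho^2)) = 0.3561 ~ t(10).
Step 5: Two-sided p-value from the t-distribution with 10 df = 0.729195.
Step 6: alpha = 0.1. fail to reject H0.

rho = 0.1119, p = 0.729195, fail to reject H0 at alpha = 0.1.


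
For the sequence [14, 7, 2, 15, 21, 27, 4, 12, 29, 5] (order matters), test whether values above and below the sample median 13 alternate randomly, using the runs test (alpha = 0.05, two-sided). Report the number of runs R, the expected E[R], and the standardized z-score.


Step 1: Compute median = 13; label A = above, B = below.
Labels in order: ABBAAABBAB  (n_A = 5, n_B = 5)
Step 2: Count runs R = 6.
Step 3: Under H0 (random ordering), E[R] = 2*n_A*n_B/(n_A+n_B) + 1 = 2*5*5/10 + 1 = 6.0000.
        Var[R] = 2*n_A*n_B*(2*n_A*n_B - n_A - n_B) / ((n_A+n_B)^2 * (n_A+n_B-1)) = 2000/900 = 2.2222.
        SD[R] = 1.4907.
Step 4: R = E[R], so z = 0 with no continuity correction.
Step 5: Two-sided p-value via normal approximation = 2*(1 - Phi(|z|)) = 1.000000.
Step 6: alpha = 0.05. fail to reject H0.

R = 6, z = 0.0000, p = 1.000000, fail to reject H0.


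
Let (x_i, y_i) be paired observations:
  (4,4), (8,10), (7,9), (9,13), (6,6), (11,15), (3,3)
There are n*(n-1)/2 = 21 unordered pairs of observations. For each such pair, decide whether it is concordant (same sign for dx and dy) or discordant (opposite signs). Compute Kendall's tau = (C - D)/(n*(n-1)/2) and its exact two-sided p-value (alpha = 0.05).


Step 1: Enumerate the 21 unordered pairs (i,j) with i<j and classify each by sign(x_j-x_i) * sign(y_j-y_i).
  (1,2):dx=+4,dy=+6->C; (1,3):dx=+3,dy=+5->C; (1,4):dx=+5,dy=+9->C; (1,5):dx=+2,dy=+2->C
  (1,6):dx=+7,dy=+11->C; (1,7):dx=-1,dy=-1->C; (2,3):dx=-1,dy=-1->C; (2,4):dx=+1,dy=+3->C
  (2,5):dx=-2,dy=-4->C; (2,6):dx=+3,dy=+5->C; (2,7):dx=-5,dy=-7->C; (3,4):dx=+2,dy=+4->C
  (3,5):dx=-1,dy=-3->C; (3,6):dx=+4,dy=+6->C; (3,7):dx=-4,dy=-6->C; (4,5):dx=-3,dy=-7->C
  (4,6):dx=+2,dy=+2->C; (4,7):dx=-6,dy=-10->C; (5,6):dx=+5,dy=+9->C; (5,7):dx=-3,dy=-3->C
  (6,7):dx=-8,dy=-12->C
Step 2: C = 21, D = 0, total pairs = 21.
Step 3: tau = (C - D)/(n(n-1)/2) = (21 - 0)/21 = 1.000000.
Step 4: Exact two-sided p-value (enumerate n! = 5040 permutations of y under H0): p = 0.000397.
Step 5: alpha = 0.05. reject H0.

tau_b = 1.0000 (C=21, D=0), p = 0.000397, reject H0.


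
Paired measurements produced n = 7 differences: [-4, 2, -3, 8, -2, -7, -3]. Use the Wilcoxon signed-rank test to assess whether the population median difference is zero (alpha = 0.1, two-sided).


Step 1: Drop any zero differences (none here) and take |d_i|.
|d| = [4, 2, 3, 8, 2, 7, 3]
Step 2: Midrank |d_i| (ties get averaged ranks).
ranks: |4|->5, |2|->1.5, |3|->3.5, |8|->7, |2|->1.5, |7|->6, |3|->3.5
Step 3: Attach original signs; sum ranks with positive sign and with negative sign.
W+ = 1.5 + 7 = 8.5
W- = 5 + 3.5 + 1.5 + 6 + 3.5 = 19.5
(Check: W+ + W- = 28 should equal n(n+1)/2 = 28.)
Step 4: Test statistic W = min(W+, W-) = 8.5.
Step 5: Ties in |d|, so use the tie-corrected normal approximation.
        E[W] = n(n+1)/4 = 7*8/4 = 14.
        Tie groups: |d|=2 (t=2), |d|=3 (t=2); sum(t^3 - t) = 12.
        Var[W] = n(n+1)(2n+1)/24 - sum(t^3-t)/48 = 840/24 - 12/48 = 34.75.
        z = (W - E[W]) / sqrt(Var[W]) = (8.5 - 14) / 5.8949 = -0.9330.
        Two-sided p = 2*Phi(z) = 0.350816.
Step 6: alpha = 0.1. fail to reject H0.

W+ = 8.5, W- = 19.5, W = min = 8.5, p = 0.350816, fail to reject H0.


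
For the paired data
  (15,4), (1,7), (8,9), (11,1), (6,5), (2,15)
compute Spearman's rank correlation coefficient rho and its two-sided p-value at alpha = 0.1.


Step 1: Rank x and y separately (midranks; no ties here).
rank(x): 15->6, 1->1, 8->4, 11->5, 6->3, 2->2
rank(y): 4->2, 7->4, 9->5, 1->1, 5->3, 15->6
Step 2: d_i = R_x(i) - R_y(i); compute d_i^2.
  (6-2)^2=16, (1-4)^2=9, (4-5)^2=1, (5-1)^2=16, (3-3)^2=0, (2-6)^2=16
sum(d^2) = 58.
Step 3: rho = 1 - 6*58 / (6*(6^2 - 1)) = 1 - 348/210 = -0.657143.
Step 4: Under H0, t = rho * sqrt((n-2)/(1-rho^2)) = -1.7436 ~ t(4).
Step 5: Two-sided p-value from the t-distribution with 4 df = 0.156175.
Step 6: alpha = 0.1. fail to reject H0.

rho = -0.6571, p = 0.156175, fail to reject H0 at alpha = 0.1.


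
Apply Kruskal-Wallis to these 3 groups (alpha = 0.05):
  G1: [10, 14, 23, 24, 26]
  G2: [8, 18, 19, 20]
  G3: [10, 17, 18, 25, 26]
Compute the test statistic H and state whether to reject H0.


Step 1: Combine all N = 14 observations and assign midranks.
sorted (value, group, rank): (8,G2,1), (10,G1,2.5), (10,G3,2.5), (14,G1,4), (17,G3,5), (18,G2,6.5), (18,G3,6.5), (19,G2,8), (20,G2,9), (23,G1,10), (24,G1,11), (25,G3,12), (26,G1,13.5), (26,G3,13.5)
Step 2: Sum ranks within each group.
R_1 = 41 (n_1 = 5)
R_2 = 24.5 (n_2 = 4)
R_3 = 39.5 (n_3 = 5)
Step 3: H = 12/(N(N+1)) * sum(R_i^2/n_i) - 3(N+1)
     = 12/(14*15) * (41^2/5 + 24.5^2/4 + 39.5^2/5) - 3*15
     = 0.057143 * 798.312 - 45
     = 0.617857.
Step 4: Ties present; correction factor C = 1 - 18/(14^3 - 14) = 0.993407. Corrected H = 0.617857 / 0.993407 = 0.621958.
Step 5: Under H0, H ~ chi^2(2); p-value = 0.732729.
Step 6: alpha = 0.05. fail to reject H0.

H = 0.6220, df = 2, p = 0.732729, fail to reject H0.


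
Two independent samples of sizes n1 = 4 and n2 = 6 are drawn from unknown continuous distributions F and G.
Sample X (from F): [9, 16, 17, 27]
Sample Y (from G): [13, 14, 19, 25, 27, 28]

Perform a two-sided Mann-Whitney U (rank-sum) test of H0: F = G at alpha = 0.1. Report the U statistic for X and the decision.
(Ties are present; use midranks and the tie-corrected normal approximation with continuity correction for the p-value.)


Step 1: Combine and sort all 10 observations; assign midranks.
sorted (value, group): (9,X), (13,Y), (14,Y), (16,X), (17,X), (19,Y), (25,Y), (27,X), (27,Y), (28,Y)
ranks: 9->1, 13->2, 14->3, 16->4, 17->5, 19->6, 25->7, 27->8.5, 27->8.5, 28->10
Step 2: Rank sum for X: R1 = 1 + 4 + 5 + 8.5 = 18.5.
Step 3: U_X = R1 - n1(n1+1)/2 = 18.5 - 4*5/2 = 18.5 - 10 = 8.5.
       U_Y = n1*n2 - U_X = 24 - 8.5 = 15.5.
Step 4: Ties are present, so use the tie-corrected normal approximation (with continuity correction) for the p-value.
Step 5: p-value = 0.521166; compare to alpha = 0.1. fail to reject H0.

U_X = 8.5, p = 0.521166, fail to reject H0 at alpha = 0.1.


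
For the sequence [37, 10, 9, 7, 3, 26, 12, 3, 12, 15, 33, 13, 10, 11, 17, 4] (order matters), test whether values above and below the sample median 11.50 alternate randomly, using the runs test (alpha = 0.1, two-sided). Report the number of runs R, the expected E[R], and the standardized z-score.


Step 1: Compute median = 11.50; label A = above, B = below.
Labels in order: ABBBBAABAAAABBAB  (n_A = 8, n_B = 8)
Step 2: Count runs R = 8.
Step 3: Under H0 (random ordering), E[R] = 2*n_A*n_B/(n_A+n_B) + 1 = 2*8*8/16 + 1 = 9.0000.
        Var[R] = 2*n_A*n_B*(2*n_A*n_B - n_A - n_B) / ((n_A+n_B)^2 * (n_A+n_B-1)) = 14336/3840 = 3.7333.
        SD[R] = 1.9322.
Step 4: Continuity-corrected z = (R + 0.5 - E[R]) / SD[R] = (8 + 0.5 - 9.0000) / 1.9322 = -0.2588.
Step 5: Two-sided p-value via normal approximation = 2*(1 - Phi(|z|)) = 0.795809.
Step 6: alpha = 0.1. fail to reject H0.

R = 8, z = -0.2588, p = 0.795809, fail to reject H0.


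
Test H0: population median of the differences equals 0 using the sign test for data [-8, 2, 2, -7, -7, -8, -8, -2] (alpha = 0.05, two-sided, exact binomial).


Step 1: Discard zero differences. Original n = 8; n_eff = number of nonzero differences = 8.
Nonzero differences (with sign): -8, +2, +2, -7, -7, -8, -8, -2
Step 2: Count signs: positive = 2, negative = 6.
Step 3: Under H0: P(positive) = 0.5, so the number of positives S ~ Bin(8, 0.5).
Step 4: Two-sided exact p-value = sum of Bin(8,0.5) probabilities at or below the observed probability = 0.289062.
Step 5: alpha = 0.05. fail to reject H0.

n_eff = 8, pos = 2, neg = 6, p = 0.289062, fail to reject H0.


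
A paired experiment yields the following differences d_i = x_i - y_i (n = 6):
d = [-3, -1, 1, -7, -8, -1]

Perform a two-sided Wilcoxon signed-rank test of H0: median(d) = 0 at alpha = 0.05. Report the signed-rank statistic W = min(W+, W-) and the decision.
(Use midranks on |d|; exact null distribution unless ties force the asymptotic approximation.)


Step 1: Drop any zero differences (none here) and take |d_i|.
|d| = [3, 1, 1, 7, 8, 1]
Step 2: Midrank |d_i| (ties get averaged ranks).
ranks: |3|->4, |1|->2, |1|->2, |7|->5, |8|->6, |1|->2
Step 3: Attach original signs; sum ranks with positive sign and with negative sign.
W+ = 2 = 2
W- = 4 + 2 + 5 + 6 + 2 = 19
(Check: W+ + W- = 21 should equal n(n+1)/2 = 21.)
Step 4: Test statistic W = min(W+, W-) = 2.
Step 5: Ties in |d|, so use the tie-corrected normal approximation.
        E[W] = n(n+1)/4 = 6*7/4 = 10.5.
        Tie groups: |d|=1 (t=3); sum(t^3 - t) = 24.
        Var[W] = n(n+1)(2n+1)/24 - sum(t^3-t)/48 = 546/24 - 24/48 = 22.25.
        z = (W - E[W]) / sqrt(Var[W]) = (2 - 10.5) / 4.7170 = -1.8020.
        Two-sided p = 2*Phi(z) = 0.071546.
Step 6: alpha = 0.05. fail to reject H0.

W+ = 2, W- = 19, W = min = 2, p = 0.071546, fail to reject H0.


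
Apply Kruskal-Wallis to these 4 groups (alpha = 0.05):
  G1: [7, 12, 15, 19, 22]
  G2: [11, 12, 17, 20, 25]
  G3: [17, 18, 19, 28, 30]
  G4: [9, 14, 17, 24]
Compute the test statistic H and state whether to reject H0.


Step 1: Combine all N = 19 observations and assign midranks.
sorted (value, group, rank): (7,G1,1), (9,G4,2), (11,G2,3), (12,G1,4.5), (12,G2,4.5), (14,G4,6), (15,G1,7), (17,G2,9), (17,G3,9), (17,G4,9), (18,G3,11), (19,G1,12.5), (19,G3,12.5), (20,G2,14), (22,G1,15), (24,G4,16), (25,G2,17), (28,G3,18), (30,G3,19)
Step 2: Sum ranks within each group.
R_1 = 40 (n_1 = 5)
R_2 = 47.5 (n_2 = 5)
R_3 = 69.5 (n_3 = 5)
R_4 = 33 (n_4 = 4)
Step 3: H = 12/(N(N+1)) * sum(R_i^2/n_i) - 3(N+1)
     = 12/(19*20) * (40^2/5 + 47.5^2/5 + 69.5^2/5 + 33^2/4) - 3*20
     = 0.031579 * 2009.55 - 60
     = 3.459474.
Step 4: Ties present; correction factor C = 1 - 36/(19^3 - 19) = 0.994737. Corrected H = 3.459474 / 0.994737 = 3.477778.
Step 5: Under H0, H ~ chi^2(3); p-value = 0.323656.
Step 6: alpha = 0.05. fail to reject H0.

H = 3.4778, df = 3, p = 0.323656, fail to reject H0.


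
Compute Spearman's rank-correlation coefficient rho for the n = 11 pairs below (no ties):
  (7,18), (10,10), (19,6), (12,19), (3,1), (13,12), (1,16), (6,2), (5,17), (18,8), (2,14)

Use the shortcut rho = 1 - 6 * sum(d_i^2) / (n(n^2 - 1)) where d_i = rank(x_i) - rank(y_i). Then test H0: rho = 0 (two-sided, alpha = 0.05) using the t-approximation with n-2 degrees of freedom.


Step 1: Rank x and y separately (midranks; no ties here).
rank(x): 7->6, 10->7, 19->11, 12->8, 3->3, 13->9, 1->1, 6->5, 5->4, 18->10, 2->2
rank(y): 18->10, 10->5, 6->3, 19->11, 1->1, 12->6, 16->8, 2->2, 17->9, 8->4, 14->7
Step 2: d_i = R_x(i) - R_y(i); compute d_i^2.
  (6-10)^2=16, (7-5)^2=4, (11-3)^2=64, (8-11)^2=9, (3-1)^2=4, (9-6)^2=9, (1-8)^2=49, (5-2)^2=9, (4-9)^2=25, (10-4)^2=36, (2-7)^2=25
sum(d^2) = 250.
Step 3: rho = 1 - 6*250 / (11*(11^2 - 1)) = 1 - 1500/1320 = -0.136364.
Step 4: Under H0, t = rho * sqrt((n-2)/(1-rho^2)) = -0.4129 ~ t(9).
Step 5: Two-sided p-value from the t-distribution with 9 df = 0.689309.
Step 6: alpha = 0.05. fail to reject H0.

rho = -0.1364, p = 0.689309, fail to reject H0 at alpha = 0.05.


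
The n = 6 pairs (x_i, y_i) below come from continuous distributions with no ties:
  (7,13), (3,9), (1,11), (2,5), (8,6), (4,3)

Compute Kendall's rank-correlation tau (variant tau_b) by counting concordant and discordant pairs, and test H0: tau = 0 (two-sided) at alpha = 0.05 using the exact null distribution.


Step 1: Enumerate the 15 unordered pairs (i,j) with i<j and classify each by sign(x_j-x_i) * sign(y_j-y_i).
  (1,2):dx=-4,dy=-4->C; (1,3):dx=-6,dy=-2->C; (1,4):dx=-5,dy=-8->C; (1,5):dx=+1,dy=-7->D
  (1,6):dx=-3,dy=-10->C; (2,3):dx=-2,dy=+2->D; (2,4):dx=-1,dy=-4->C; (2,5):dx=+5,dy=-3->D
  (2,6):dx=+1,dy=-6->D; (3,4):dx=+1,dy=-6->D; (3,5):dx=+7,dy=-5->D; (3,6):dx=+3,dy=-8->D
  (4,5):dx=+6,dy=+1->C; (4,6):dx=+2,dy=-2->D; (5,6):dx=-4,dy=-3->C
Step 2: C = 7, D = 8, total pairs = 15.
Step 3: tau = (C - D)/(n(n-1)/2) = (7 - 8)/15 = -0.066667.
Step 4: Exact two-sided p-value (enumerate n! = 720 permutations of y under H0): p = 1.000000.
Step 5: alpha = 0.05. fail to reject H0.

tau_b = -0.0667 (C=7, D=8), p = 1.000000, fail to reject H0.


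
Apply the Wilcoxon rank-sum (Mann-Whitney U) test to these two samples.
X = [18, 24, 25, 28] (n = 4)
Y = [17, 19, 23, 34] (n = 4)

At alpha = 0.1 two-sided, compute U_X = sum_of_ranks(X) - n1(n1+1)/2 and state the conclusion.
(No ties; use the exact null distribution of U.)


Step 1: Combine and sort all 8 observations; assign midranks.
sorted (value, group): (17,Y), (18,X), (19,Y), (23,Y), (24,X), (25,X), (28,X), (34,Y)
ranks: 17->1, 18->2, 19->3, 23->4, 24->5, 25->6, 28->7, 34->8
Step 2: Rank sum for X: R1 = 2 + 5 + 6 + 7 = 20.
Step 3: U_X = R1 - n1(n1+1)/2 = 20 - 4*5/2 = 20 - 10 = 10.
       U_Y = n1*n2 - U_X = 16 - 10 = 6.
Step 4: No ties, so the exact null distribution of U (based on enumerating the C(8,4) = 70 equally likely rank assignments) gives the two-sided p-value.
Step 5: p-value = 0.685714; compare to alpha = 0.1. fail to reject H0.

U_X = 10, p = 0.685714, fail to reject H0 at alpha = 0.1.


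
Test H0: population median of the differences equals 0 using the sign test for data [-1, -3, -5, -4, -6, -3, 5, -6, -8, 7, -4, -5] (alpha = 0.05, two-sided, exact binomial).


Step 1: Discard zero differences. Original n = 12; n_eff = number of nonzero differences = 12.
Nonzero differences (with sign): -1, -3, -5, -4, -6, -3, +5, -6, -8, +7, -4, -5
Step 2: Count signs: positive = 2, negative = 10.
Step 3: Under H0: P(positive) = 0.5, so the number of positives S ~ Bin(12, 0.5).
Step 4: Two-sided exact p-value = sum of Bin(12,0.5) probabilities at or below the observed probability = 0.038574.
Step 5: alpha = 0.05. reject H0.

n_eff = 12, pos = 2, neg = 10, p = 0.038574, reject H0.


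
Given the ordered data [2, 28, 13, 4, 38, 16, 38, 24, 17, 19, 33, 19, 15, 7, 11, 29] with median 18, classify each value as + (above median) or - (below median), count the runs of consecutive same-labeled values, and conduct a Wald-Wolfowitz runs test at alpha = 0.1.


Step 1: Compute median = 18; label A = above, B = below.
Labels in order: BABBABAABAAABBBA  (n_A = 8, n_B = 8)
Step 2: Count runs R = 10.
Step 3: Under H0 (random ordering), E[R] = 2*n_A*n_B/(n_A+n_B) + 1 = 2*8*8/16 + 1 = 9.0000.
        Var[R] = 2*n_A*n_B*(2*n_A*n_B - n_A - n_B) / ((n_A+n_B)^2 * (n_A+n_B-1)) = 14336/3840 = 3.7333.
        SD[R] = 1.9322.
Step 4: Continuity-corrected z = (R - 0.5 - E[R]) / SD[R] = (10 - 0.5 - 9.0000) / 1.9322 = 0.2588.
Step 5: Two-sided p-value via normal approximation = 2*(1 - Phi(|z|)) = 0.795809.
Step 6: alpha = 0.1. fail to reject H0.

R = 10, z = 0.2588, p = 0.795809, fail to reject H0.


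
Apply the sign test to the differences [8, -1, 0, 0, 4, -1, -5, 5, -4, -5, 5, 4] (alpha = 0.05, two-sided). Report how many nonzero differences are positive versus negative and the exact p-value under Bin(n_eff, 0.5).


Step 1: Discard zero differences. Original n = 12; n_eff = number of nonzero differences = 10.
Nonzero differences (with sign): +8, -1, +4, -1, -5, +5, -4, -5, +5, +4
Step 2: Count signs: positive = 5, negative = 5.
Step 3: Under H0: P(positive) = 0.5, so the number of positives S ~ Bin(10, 0.5).
Step 4: Two-sided exact p-value = sum of Bin(10,0.5) probabilities at or below the observed probability = 1.000000.
Step 5: alpha = 0.05. fail to reject H0.

n_eff = 10, pos = 5, neg = 5, p = 1.000000, fail to reject H0.


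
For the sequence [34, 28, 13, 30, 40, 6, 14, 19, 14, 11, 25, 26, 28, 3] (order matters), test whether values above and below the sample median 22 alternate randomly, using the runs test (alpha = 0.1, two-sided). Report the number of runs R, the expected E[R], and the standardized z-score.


Step 1: Compute median = 22; label A = above, B = below.
Labels in order: AABAABBBBBAAAB  (n_A = 7, n_B = 7)
Step 2: Count runs R = 6.
Step 3: Under H0 (random ordering), E[R] = 2*n_A*n_B/(n_A+n_B) + 1 = 2*7*7/14 + 1 = 8.0000.
        Var[R] = 2*n_A*n_B*(2*n_A*n_B - n_A - n_B) / ((n_A+n_B)^2 * (n_A+n_B-1)) = 8232/2548 = 3.2308.
        SD[R] = 1.7974.
Step 4: Continuity-corrected z = (R + 0.5 - E[R]) / SD[R] = (6 + 0.5 - 8.0000) / 1.7974 = -0.8345.
Step 5: Two-sided p-value via normal approximation = 2*(1 - Phi(|z|)) = 0.403986.
Step 6: alpha = 0.1. fail to reject H0.

R = 6, z = -0.8345, p = 0.403986, fail to reject H0.


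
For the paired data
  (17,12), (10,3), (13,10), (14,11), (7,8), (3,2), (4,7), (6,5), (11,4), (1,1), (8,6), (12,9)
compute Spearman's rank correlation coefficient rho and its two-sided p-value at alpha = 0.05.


Step 1: Rank x and y separately (midranks; no ties here).
rank(x): 17->12, 10->7, 13->10, 14->11, 7->5, 3->2, 4->3, 6->4, 11->8, 1->1, 8->6, 12->9
rank(y): 12->12, 3->3, 10->10, 11->11, 8->8, 2->2, 7->7, 5->5, 4->4, 1->1, 6->6, 9->9
Step 2: d_i = R_x(i) - R_y(i); compute d_i^2.
  (12-12)^2=0, (7-3)^2=16, (10-10)^2=0, (11-11)^2=0, (5-8)^2=9, (2-2)^2=0, (3-7)^2=16, (4-5)^2=1, (8-4)^2=16, (1-1)^2=0, (6-6)^2=0, (9-9)^2=0
sum(d^2) = 58.
Step 3: rho = 1 - 6*58 / (12*(12^2 - 1)) = 1 - 348/1716 = 0.797203.
Step 4: Under H0, t = rho * sqrt((n-2)/(1-rho^2)) = 4.1758 ~ t(10).
Step 5: Two-sided p-value from the t-distribution with 10 df = 0.001900.
Step 6: alpha = 0.05. reject H0.

rho = 0.7972, p = 0.001900, reject H0 at alpha = 0.05.


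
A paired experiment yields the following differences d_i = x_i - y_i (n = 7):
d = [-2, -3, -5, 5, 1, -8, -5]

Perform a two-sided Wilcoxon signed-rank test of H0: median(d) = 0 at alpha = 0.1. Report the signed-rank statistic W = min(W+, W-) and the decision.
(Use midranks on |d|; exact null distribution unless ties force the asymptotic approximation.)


Step 1: Drop any zero differences (none here) and take |d_i|.
|d| = [2, 3, 5, 5, 1, 8, 5]
Step 2: Midrank |d_i| (ties get averaged ranks).
ranks: |2|->2, |3|->3, |5|->5, |5|->5, |1|->1, |8|->7, |5|->5
Step 3: Attach original signs; sum ranks with positive sign and with negative sign.
W+ = 5 + 1 = 6
W- = 2 + 3 + 5 + 7 + 5 = 22
(Check: W+ + W- = 28 should equal n(n+1)/2 = 28.)
Step 4: Test statistic W = min(W+, W-) = 6.
Step 5: Ties in |d|, so use the tie-corrected normal approximation.
        E[W] = n(n+1)/4 = 7*8/4 = 14.
        Tie groups: |d|=5 (t=3); sum(t^3 - t) = 24.
        Var[W] = n(n+1)(2n+1)/24 - sum(t^3-t)/48 = 840/24 - 24/48 = 34.5.
        z = (W - E[W]) / sqrt(Var[W]) = (6 - 14) / 5.8737 = -1.3620.
        Two-sided p = 2*Phi(z) = 0.173195.
Step 6: alpha = 0.1. fail to reject H0.

W+ = 6, W- = 22, W = min = 6, p = 0.173195, fail to reject H0.


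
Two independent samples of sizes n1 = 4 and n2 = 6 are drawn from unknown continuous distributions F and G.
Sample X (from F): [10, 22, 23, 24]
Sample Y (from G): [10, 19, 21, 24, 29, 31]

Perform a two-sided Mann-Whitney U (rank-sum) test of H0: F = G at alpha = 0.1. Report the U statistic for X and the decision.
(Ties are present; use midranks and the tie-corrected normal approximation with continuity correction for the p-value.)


Step 1: Combine and sort all 10 observations; assign midranks.
sorted (value, group): (10,X), (10,Y), (19,Y), (21,Y), (22,X), (23,X), (24,X), (24,Y), (29,Y), (31,Y)
ranks: 10->1.5, 10->1.5, 19->3, 21->4, 22->5, 23->6, 24->7.5, 24->7.5, 29->9, 31->10
Step 2: Rank sum for X: R1 = 1.5 + 5 + 6 + 7.5 = 20.
Step 3: U_X = R1 - n1(n1+1)/2 = 20 - 4*5/2 = 20 - 10 = 10.
       U_Y = n1*n2 - U_X = 24 - 10 = 14.
Step 4: Ties are present, so use the tie-corrected normal approximation (with continuity correction) for the p-value.
Step 5: p-value = 0.747637; compare to alpha = 0.1. fail to reject H0.

U_X = 10, p = 0.747637, fail to reject H0 at alpha = 0.1.


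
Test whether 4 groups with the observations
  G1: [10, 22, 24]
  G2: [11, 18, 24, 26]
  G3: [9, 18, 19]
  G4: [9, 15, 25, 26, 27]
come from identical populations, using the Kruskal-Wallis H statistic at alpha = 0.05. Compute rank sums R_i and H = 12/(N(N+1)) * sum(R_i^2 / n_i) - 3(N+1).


Step 1: Combine all N = 15 observations and assign midranks.
sorted (value, group, rank): (9,G3,1.5), (9,G4,1.5), (10,G1,3), (11,G2,4), (15,G4,5), (18,G2,6.5), (18,G3,6.5), (19,G3,8), (22,G1,9), (24,G1,10.5), (24,G2,10.5), (25,G4,12), (26,G2,13.5), (26,G4,13.5), (27,G4,15)
Step 2: Sum ranks within each group.
R_1 = 22.5 (n_1 = 3)
R_2 = 34.5 (n_2 = 4)
R_3 = 16 (n_3 = 3)
R_4 = 47 (n_4 = 5)
Step 3: H = 12/(N(N+1)) * sum(R_i^2/n_i) - 3(N+1)
     = 12/(15*16) * (22.5^2/3 + 34.5^2/4 + 16^2/3 + 47^2/5) - 3*16
     = 0.050000 * 993.446 - 48
     = 1.672292.
Step 4: Ties present; correction factor C = 1 - 24/(15^3 - 15) = 0.992857. Corrected H = 1.672292 / 0.992857 = 1.684323.
Step 5: Under H0, H ~ chi^2(3); p-value = 0.640425.
Step 6: alpha = 0.05. fail to reject H0.

H = 1.6843, df = 3, p = 0.640425, fail to reject H0.
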